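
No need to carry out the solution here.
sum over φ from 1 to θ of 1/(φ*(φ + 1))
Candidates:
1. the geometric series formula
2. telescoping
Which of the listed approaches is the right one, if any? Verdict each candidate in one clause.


Method: telescoping — rewrite 1/(φ*(φ + 1)) as simple fractions and successive terms eat each other — only the edges survive.
- the geometric series formula: the term-to-term ratio drifts with the index — the one thing the geometric formula cannot absorb.
- telescoping — yes, a natural case for it.


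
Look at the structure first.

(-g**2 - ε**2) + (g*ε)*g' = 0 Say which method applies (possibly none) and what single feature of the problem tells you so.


Method: the homogeneous substitution — the slope is degree-zero homogeneous: the ratio substitution v = g/ε collapses it. A Bernoulli rewrite works here as the equation stands — the homogeneous substitution is the more immediate reading.


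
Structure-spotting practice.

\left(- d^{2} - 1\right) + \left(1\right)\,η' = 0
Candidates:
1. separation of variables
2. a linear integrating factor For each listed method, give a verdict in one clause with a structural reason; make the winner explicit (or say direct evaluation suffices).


Method: no special technique — with η absent the equation is not coupled at all: direct integration in d.
- separation of variables: any separation here is vacuous (nothing depends on the unknown); direct integration is the honest label.
- a linear integrating factor: the linear template holds only trivially here (the unknown is absent, so the coefficient is zero) — the method is not the natural label.


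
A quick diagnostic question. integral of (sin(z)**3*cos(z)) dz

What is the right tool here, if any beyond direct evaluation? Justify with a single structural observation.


Diagnosis: u-substitution — a chain-rule shadow: cos(z) alongside a function of sin(z) means u = sin(z) unwinds the composition in one step.


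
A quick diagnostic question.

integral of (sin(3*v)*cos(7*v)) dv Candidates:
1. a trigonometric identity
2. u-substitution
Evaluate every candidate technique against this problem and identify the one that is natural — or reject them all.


Verdict: a trigonometric identity — sin(3*v)*cos(7*v) mixes two frequencies; the product-to-sum identity splits it into single-frequency sinusoids.
- a trigonometric identity: yes — fits the structure here.
- u-substitution — no subexpression of the integrand serves as a whole-integral substitution inner — individual terms may offer their own, but none carries its derivative as a factor of the full integrand; a working change of variable would have to be constructed from outside the expression.


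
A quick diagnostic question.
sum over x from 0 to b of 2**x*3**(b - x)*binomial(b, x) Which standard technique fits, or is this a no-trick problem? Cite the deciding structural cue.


Technique: the binomial theorem — the summand is term x of a binomial expansion in 2 and 3; the whole sum is a single power.


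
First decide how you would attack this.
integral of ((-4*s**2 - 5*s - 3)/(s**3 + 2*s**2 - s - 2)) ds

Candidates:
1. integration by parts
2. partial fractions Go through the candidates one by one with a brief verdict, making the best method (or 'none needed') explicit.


Verdict: partial fractions — the integrand is a proper rational function and its denominator s**3 + 2*s**2 - s - 2 factors into distinct pieces, so it splits into simple fractions.
- integration by parts — no split into a nonconstant polynomial times one of the standard kernels — exp, sine, or cosine of a linear argument, or a logarithm — applies here.
- partial fractions — applicable, and directly so.


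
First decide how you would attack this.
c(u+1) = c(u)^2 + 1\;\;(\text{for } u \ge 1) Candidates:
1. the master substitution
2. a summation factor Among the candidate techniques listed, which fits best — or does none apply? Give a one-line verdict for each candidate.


Verdict: no special technique — the unknown sequence enters the update nonlinearly, so no linear method fits the recurrence as written — direct iteration remains.
- the master substitution — there is no divide-the-index recursive argument.
- a summation factor: the recursion is nonlinear — outside the first-order linear family a summation factor addresses.


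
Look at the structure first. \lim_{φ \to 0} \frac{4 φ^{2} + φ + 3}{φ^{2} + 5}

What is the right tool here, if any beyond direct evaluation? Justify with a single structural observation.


Verdict: no special technique — the expression is continuous at the evaluation point — substitute directly; no indeterminate form appears.


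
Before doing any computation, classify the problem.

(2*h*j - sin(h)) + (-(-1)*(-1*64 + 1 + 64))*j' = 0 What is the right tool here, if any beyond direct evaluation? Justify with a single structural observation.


Diagnosis: a linear integrating factor — the unknown enters only to the first power against a nonzero forcing term — the integrating-factor template applies directly.


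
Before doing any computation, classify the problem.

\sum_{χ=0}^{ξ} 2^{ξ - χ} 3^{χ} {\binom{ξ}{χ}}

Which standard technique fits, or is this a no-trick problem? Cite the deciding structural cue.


Best approach: the binomial theorem — binomial coefficients against complementary powers of 3 and 2: recognize the binomial expansion and resum.


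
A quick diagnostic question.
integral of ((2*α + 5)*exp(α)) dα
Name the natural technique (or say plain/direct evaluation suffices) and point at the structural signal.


Verdict: integration by parts — a polynomial 2*α + 5 against the kernel exp(α) is the signature bounded-ladder case for integration by parts.


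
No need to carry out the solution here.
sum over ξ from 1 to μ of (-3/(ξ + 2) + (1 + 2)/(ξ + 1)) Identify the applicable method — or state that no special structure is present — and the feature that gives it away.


Best approach: telescoping — the summand is built as (1 + 2)/(ξ + 1) minus its own successor — adjacent terms annihilate down the line.


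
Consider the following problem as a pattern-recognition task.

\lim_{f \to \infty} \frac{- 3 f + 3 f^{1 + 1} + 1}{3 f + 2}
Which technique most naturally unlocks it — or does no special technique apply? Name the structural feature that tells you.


Method: dominant-term comparison — as f grows, only the highest-degree terms matter — compare leading terms and read the limit off. Viewed as a single quotient this is an ∞/∞ form — an at-infinity application of l'Hôpital's rule would also resolve it; comparing leading growth reads the answer without differentiating.


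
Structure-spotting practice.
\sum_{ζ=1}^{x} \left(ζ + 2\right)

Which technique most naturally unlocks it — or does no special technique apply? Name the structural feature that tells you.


Method: no special technique — the summand is a plain polynomial in ζ (expanding first if it arrives factored); standard power-sum formulas evaluate it term by term.


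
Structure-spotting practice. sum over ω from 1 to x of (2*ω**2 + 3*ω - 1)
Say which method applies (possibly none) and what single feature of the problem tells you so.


Technique: no special technique — no ratio, no shift structure, no binomial pattern: sum the constant-multiple powers of ω with known formulas.


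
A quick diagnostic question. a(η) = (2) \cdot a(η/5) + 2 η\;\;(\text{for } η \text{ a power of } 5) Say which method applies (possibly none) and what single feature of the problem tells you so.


Best approach: the master substitution — the argument contracts 5-fold per step: reindex η exponentially and solve the linear recurrence in the new index.


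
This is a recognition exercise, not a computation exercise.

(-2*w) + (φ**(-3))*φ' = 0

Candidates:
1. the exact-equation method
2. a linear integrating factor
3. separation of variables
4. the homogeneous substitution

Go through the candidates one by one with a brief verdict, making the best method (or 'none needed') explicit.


Verdict: separation of variables — all dependence on the two variables factors apart, the defining separable shape.
- the exact-equation method — with no real cross-dependence between the variables, the exact-equation machinery is a detour rather than the natural reading.
- a linear integrating factor: a nonlinear term in the unknown puts this outside the integrating-factor template.
- separation of variables — yes — fits the structure here.
- the homogeneous substitution: the ratio of the variables does not determine the slope.


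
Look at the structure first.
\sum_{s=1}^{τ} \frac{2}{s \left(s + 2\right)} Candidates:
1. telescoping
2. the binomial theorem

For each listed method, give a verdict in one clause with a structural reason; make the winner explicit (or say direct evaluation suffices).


Technique: telescoping — split \frac{2}{s \left(s + 2\right)} by partial fractions and the pieces are one function at shifted arguments — interior terms cancel.
- telescoping: applies; the problem has the shape this method handles.
- the binomial theorem — the terms do not reassemble into a binomial power.


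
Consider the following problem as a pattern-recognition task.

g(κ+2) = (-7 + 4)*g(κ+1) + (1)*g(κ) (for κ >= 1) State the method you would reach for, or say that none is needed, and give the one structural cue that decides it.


Best approach: the characteristic-root method — no index-dependence in the weights and nothing inhomogeneous: classic characteristic-equation setup.


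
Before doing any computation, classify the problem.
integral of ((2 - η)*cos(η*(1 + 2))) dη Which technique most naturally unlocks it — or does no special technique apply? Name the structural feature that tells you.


Technique: integration by parts — 2 - η dies after finitely many derivatives while cos(η*(1 + 2)) cycles under integration — the tabular/parts setup.


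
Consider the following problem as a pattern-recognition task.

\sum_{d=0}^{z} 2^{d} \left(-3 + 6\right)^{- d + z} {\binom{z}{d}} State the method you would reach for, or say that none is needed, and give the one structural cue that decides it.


Verdict: the binomial theorem — the binomial coefficients weight matched powers of 2 and (-3 + 6), which is exactly the expansion of a binomial power.


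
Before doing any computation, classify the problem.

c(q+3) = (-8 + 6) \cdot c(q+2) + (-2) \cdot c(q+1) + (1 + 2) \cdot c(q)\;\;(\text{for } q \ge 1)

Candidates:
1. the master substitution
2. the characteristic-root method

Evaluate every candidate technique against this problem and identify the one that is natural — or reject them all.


Best approach: the characteristic-root method — this is the constant-coefficient homogeneous case — the whole solution in q reduces to a polynomial's roots.
- the master substitution — the recursive argument is a shift of the index, not a fixed fraction of it.
- the characteristic-root method — yes, a natural case for it.


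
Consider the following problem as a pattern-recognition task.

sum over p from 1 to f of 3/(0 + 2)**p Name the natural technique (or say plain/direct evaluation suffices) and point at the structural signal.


Verdict: the geometric series formula — consecutive terms stand in a fixed index-free ratio — the geometric sum formula closes it.


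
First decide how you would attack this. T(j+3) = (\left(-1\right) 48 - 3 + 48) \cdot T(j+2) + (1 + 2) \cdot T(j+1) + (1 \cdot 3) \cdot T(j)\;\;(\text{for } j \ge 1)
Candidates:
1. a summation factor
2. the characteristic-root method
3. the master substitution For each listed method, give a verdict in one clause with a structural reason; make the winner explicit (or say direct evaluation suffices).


Verdict: the characteristic-root method — every coefficient is a fixed number and the forcing is zero — substitute r^j and read off the root equation.
- a summation factor: a summation factor telescopes one-step recursions; this one carries higher-order memory.
- the characteristic-root method — applies; the problem has the shape this method handles.
- the master substitution: the recursive argument is a shift of the index, not a fixed fraction of it.


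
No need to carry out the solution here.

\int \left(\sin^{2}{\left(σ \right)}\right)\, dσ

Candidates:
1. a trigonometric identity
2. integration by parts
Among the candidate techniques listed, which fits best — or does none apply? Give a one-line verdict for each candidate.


Best approach: a trigonometric identity — \sin^{2}{\left(σ \right)} calls for power reduction: rewrite via double angles before any antiderivative is attempted.
- a trigonometric identity: a fit — the right tool for this form.
- integration by parts: not the natural route: no polynomial-kernel product appears — a recursive parts reduction of the trigonometric product exists, but the identity rewrite is direct.


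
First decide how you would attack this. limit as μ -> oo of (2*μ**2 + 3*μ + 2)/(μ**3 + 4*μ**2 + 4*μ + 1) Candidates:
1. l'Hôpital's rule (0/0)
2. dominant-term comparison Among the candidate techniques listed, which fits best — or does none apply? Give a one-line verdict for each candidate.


Technique: dominant-term comparison — divide through by the highest power of μ; every lower-order term dies and the dominant terms decide the limit.
- l'Hôpital's rule (0/0) — viewed as a single quotient this runs to ∞/∞, not the 0/0 clash this candidate addresses; an at-infinity variant of the rule would resolve it, but comparing leading growth reads the answer without differentiating.
- dominant-term comparison: a fit — the right tool for this form.


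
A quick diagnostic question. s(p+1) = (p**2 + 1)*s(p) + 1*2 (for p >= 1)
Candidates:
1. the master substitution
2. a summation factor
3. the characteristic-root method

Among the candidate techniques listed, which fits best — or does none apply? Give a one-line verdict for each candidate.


Method: a summation factor — first-order linear but the coefficient p**2 + 1 moves with the index — divide by the cumulative product and telescope.
- the master substitution — this is shift-type recursion, outside the divide-and-conquer template.
- a summation factor — yes, a natural case for it.
- the characteristic-root method — the coefficients change with the index, which the root method cannot absorb.


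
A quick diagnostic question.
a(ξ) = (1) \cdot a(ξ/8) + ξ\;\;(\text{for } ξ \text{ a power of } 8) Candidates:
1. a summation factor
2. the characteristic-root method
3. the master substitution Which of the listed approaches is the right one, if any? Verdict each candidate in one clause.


Method: the master substitution — the argument shrinks by the factor 8, so measure the index on a logarithmic scale and the recursion becomes a shift.
- a summation factor — the recursion divides its index rather than shifting it — there is no previous-term chain for a summation factor to telescope.
- the characteristic-root method — the recursion divides its index rather than shifting it — outside the constant-shift family the root method covers.
- the master substitution — yes, a natural case for it.


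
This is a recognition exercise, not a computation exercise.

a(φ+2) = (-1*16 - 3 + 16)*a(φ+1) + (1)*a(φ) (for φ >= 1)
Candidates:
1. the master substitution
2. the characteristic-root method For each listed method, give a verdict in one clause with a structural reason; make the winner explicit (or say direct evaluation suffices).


Verdict: the characteristic-root method — constant coefficients and linearity mean the ansatz r^φ reduces it to solving the characteristic polynomial.
- the master substitution — no fixed divisor shrinks the index between calls.
- the characteristic-root method — a fit — the right tool for this form.


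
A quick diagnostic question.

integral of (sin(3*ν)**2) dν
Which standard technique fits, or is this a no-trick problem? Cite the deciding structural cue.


Diagnosis: a trigonometric identity — reduce sin(3*ν)**2 with the power-reduction formula and the integral becomes first-degree trigonometry.


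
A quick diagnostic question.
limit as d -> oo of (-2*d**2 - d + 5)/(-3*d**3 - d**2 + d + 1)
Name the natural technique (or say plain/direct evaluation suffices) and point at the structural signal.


Technique: dominant-term comparison — as d grows, only the highest-degree terms matter — compare leading terms and read the limit off. Viewed as a single quotient this is an ∞/∞ form — an at-infinity application of l'Hôpital's rule would also resolve it; comparing leading growth reads the answer without differentiating.


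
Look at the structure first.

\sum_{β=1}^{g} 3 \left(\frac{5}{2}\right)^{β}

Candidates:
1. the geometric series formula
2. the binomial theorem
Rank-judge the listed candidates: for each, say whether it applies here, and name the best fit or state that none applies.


Method: the geometric series formula — consecutive terms stand in a fixed index-free ratio — the geometric sum formula closes it.
- the geometric series formula: applicable, and directly so.
- the binomial theorem: the terms lack the binomial-coefficient-weighted complementary-power pattern of an expansion.


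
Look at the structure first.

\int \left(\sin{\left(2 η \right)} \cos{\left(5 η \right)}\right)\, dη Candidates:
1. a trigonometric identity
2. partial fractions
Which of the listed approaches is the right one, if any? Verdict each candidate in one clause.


Diagnosis: a trigonometric identity — two sinusoids at different rates multiply in \sin{\left(2 η \right)} \cos{\left(5 η \right)}; the product-to-sum identity uncouples them.
- a trigonometric identity — a fit — the right tool for this form.
- partial fractions — the expression is not a ratio of polynomials that decomposes further.


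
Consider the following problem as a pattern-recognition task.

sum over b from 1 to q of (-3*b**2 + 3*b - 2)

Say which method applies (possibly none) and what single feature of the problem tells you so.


Technique: no special technique — nothing telescopes and nothing is geometric; polynomial terms in b sum term by term.


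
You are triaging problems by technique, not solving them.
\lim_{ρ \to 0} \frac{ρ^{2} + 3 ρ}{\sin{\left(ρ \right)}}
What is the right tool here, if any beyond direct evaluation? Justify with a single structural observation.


Technique: l'Hôpital's rule (0/0) — numerator and denominator both vanish at 0 — a genuine 0/0 form, which is exactly when l'Hôpital applies. Known elementary limits would finish this too — the rule just bypasses the case analysis.


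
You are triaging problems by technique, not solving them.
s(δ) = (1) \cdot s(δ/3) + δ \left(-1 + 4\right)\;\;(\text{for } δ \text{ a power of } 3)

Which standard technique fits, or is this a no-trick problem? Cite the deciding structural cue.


Method: the master substitution — the argument shrinks by the factor 3, so measure the index on a logarithmic scale and the recursion becomes a shift.


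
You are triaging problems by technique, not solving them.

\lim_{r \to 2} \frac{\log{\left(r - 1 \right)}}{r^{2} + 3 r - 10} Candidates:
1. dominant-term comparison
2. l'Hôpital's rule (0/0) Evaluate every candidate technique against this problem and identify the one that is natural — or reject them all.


Diagnosis: l'Hôpital's rule (0/0) — substituting 2 gives 0 over 0; differentiate top and bottom once and re-evaluate. The standard small-argument limits would also carry it; the rule is the systematic route.
- dominant-term comparison — this limit is not decided by comparing polynomial growth at infinity.
- l'Hôpital's rule (0/0) — a fit — the right tool for this form.


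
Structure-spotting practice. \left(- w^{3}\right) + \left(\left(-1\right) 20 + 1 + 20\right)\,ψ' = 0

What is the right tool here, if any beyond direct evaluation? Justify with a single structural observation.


Technique: no special technique — the slope is a pure function of w; integrate both sides and be done.


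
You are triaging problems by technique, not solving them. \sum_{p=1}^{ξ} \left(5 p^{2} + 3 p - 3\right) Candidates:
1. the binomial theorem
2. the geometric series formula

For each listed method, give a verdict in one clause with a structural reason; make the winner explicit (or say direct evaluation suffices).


Technique: no special technique — no cancellation, no constant ratio, no binomial weights — just polynomial terms summed directly.
- the binomial theorem: no binomial coefficients pair up with complementary powers here.
- the geometric series formula — the term-to-term ratio changes with the index, so the geometric formula cannot close it.


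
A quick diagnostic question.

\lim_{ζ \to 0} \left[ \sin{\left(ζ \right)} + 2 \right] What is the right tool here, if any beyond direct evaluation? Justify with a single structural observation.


Diagnosis: no special technique — no zero denominators, no indeterminate clash at 0 — substitute and read off the value.


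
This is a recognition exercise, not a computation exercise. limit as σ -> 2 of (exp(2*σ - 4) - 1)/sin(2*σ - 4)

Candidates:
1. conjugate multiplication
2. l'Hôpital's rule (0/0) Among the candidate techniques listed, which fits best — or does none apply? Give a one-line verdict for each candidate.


Best approach: l'Hôpital's rule (0/0) — the 0/0 form at 2 is the signature situation for l'Hôpital's rule. A local series expansion at the point resolves it as well; the rule is the packaged version of that step.
- conjugate multiplication — no divergent radical difference is present for a conjugate pair to cancel.
- l'Hôpital's rule (0/0): applies; the problem has the shape this method handles.


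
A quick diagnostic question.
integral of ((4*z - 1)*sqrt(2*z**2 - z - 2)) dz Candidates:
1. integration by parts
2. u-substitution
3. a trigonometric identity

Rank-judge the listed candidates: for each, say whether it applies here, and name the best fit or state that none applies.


Method: u-substitution — 4*z - 1 matches the derivative of 2*z**2 - z - 2 up to a constant; with u = 2*z**2 - z - 2 the whole integrand folds into a function of u alone.
- integration by parts — the non-polynomial partner is not one of the parts kernels — exp, sine, or cosine with a degree-1 argument, or a logarithm.
- u-substitution — yes, a natural case for it.
- a trigonometric identity: no sine or cosine appears, so there is nothing for a trigonometric identity to act on.


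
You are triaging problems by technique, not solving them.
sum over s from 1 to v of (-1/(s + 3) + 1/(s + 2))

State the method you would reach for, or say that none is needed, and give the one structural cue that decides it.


Method: telescoping — each term adds 1/(s + 2) and subtracts the same expression advanced one index; that subtracted piece cancels against the next term's added copy — only the boundary terms survive.


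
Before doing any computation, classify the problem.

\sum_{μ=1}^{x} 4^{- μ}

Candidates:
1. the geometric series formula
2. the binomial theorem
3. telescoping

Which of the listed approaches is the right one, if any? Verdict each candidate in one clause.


Verdict: the geometric series formula — consecutive terms stand in a fixed index-free ratio — the geometric sum formula closes it.
- the geometric series formula: yes, a natural case for it.
- the binomial theorem — the terms do not reassemble into a binomial power.
- telescoping — the summand is not presented as a shifted difference — a telescoping rewrite may exist, but the displayed structure does not offer one.


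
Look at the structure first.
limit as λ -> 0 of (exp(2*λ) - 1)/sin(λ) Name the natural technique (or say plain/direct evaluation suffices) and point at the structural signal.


Technique: l'Hôpital's rule (0/0) — numerator and denominator both vanish at 0 — a genuine 0/0 form, which is exactly when l'Hôpital applies. One could equally expand both pieces locally and compare leading terms; the rule does that in one stroke.


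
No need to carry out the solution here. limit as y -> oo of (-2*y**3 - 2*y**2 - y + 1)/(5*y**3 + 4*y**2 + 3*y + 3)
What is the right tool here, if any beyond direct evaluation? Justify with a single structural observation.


Method: dominant-term comparison — divide by the highest power of y present: lower-order terms vanish and the dominant ratio remains. As a single quotient, the ∞/∞ shape would yield to repeated differentiation as well — the growth comparison gets there in one look.


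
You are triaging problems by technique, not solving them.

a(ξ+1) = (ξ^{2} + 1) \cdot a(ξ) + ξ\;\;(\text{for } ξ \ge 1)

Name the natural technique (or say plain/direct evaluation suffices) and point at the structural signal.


Verdict: a summation factor — first-order, linear, moving coefficient ξ^{2} + 1: the discrete analogue of an integrating factor handles it.


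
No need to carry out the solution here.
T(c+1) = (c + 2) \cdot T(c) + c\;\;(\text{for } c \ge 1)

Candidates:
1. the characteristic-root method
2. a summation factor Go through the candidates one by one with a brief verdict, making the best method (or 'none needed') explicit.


Verdict: a summation factor — first-order, linear, moving coefficient c + 2: the discrete analogue of an integrating factor handles it.
- the characteristic-root method — an index-dependent weight blocks the pure exponential ansatz.
- a summation factor — yes — fits the structure here.


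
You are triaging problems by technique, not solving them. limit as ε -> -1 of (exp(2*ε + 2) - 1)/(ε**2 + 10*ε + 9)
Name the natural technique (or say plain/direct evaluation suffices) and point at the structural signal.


Technique: l'Hôpital's rule (0/0) — substituting -1 gives 0 over 0; differentiate top and bottom once and re-evaluate. A first-order expansion at the point is an equally standard path; the rule packages it.


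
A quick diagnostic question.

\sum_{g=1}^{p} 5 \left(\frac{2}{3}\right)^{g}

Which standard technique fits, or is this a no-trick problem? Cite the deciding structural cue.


Best approach: the geometric series formula — the ratio of consecutive terms is the constant \frac{2}{3}, independent of the index — a geometric sum.


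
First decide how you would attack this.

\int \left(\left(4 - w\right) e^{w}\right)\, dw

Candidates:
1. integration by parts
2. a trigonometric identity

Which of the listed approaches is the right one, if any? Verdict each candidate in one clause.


Best approach: integration by parts — differentiate 4 - w, integrate e^{w}: each pass lowers the polynomial degree, so parts terminates.
- integration by parts: applicable, and directly so.
- a trigonometric identity — there is no trigonometric structure at all — the integrand carries no sine or cosine to rewrite.


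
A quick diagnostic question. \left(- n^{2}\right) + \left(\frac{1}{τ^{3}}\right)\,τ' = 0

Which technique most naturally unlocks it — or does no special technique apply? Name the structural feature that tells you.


Method: separation of variables — the slope splits multiplicatively: n^{2} carrying all n-dependence times τ^{3} carrying all τ-dependence — separate and integrate. An exactness check succeeds on this form as well — separation and the potential function arrive at the same answer, separation more directly.


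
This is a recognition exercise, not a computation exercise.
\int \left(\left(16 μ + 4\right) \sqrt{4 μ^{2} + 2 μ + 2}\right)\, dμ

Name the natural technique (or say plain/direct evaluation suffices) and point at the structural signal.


Verdict: u-substitution — the only nontrivial dependence routes through 4 μ^{2} + 2 μ + 2, whose derivative supplies the leftover factor up to a constant multiple — u = 4 μ^{2} + 2 μ + 2 flattens it.


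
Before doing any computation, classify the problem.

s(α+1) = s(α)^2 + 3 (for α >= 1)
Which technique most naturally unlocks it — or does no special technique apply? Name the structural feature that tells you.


Method: no special technique — each new value is a nonlinear function of earlier ones — scaling arguments and superposition both fail.


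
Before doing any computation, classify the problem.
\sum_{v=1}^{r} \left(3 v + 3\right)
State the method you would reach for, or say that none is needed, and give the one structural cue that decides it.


Verdict: no special technique — the sum is polynomial through and through; closed forms for each power of v finish it directly.


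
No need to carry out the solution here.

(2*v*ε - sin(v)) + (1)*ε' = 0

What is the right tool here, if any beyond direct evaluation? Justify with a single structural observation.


Technique: a linear integrating factor — first power of ε, nonzero forcing: the integrating-factor recipe applies verbatim with p = 2*v.


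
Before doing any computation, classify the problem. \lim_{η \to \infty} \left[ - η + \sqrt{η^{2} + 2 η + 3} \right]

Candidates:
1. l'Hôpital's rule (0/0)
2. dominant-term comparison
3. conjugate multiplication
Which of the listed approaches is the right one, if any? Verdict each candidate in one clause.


Diagnosis: conjugate multiplication — the ∞ − ∞ radical form is the exact trigger for the conjugate maneuver.
- l'Hôpital's rule (0/0) — the expression is a difference driving to ∞ − ∞, not a 0/0 quotient — there is no ratio for the rule to differentiate.
- dominant-term comparison: leading-power comparison does not apply to this form.
- conjugate multiplication: yes — fits the structure here.


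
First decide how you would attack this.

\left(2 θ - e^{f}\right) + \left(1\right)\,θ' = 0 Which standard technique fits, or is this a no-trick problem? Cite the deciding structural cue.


Diagnosis: a linear integrating factor — linear in the unknown with genuine forcing: multiply through by the exponential of the integrated coefficient and the left side closes into one derivative.


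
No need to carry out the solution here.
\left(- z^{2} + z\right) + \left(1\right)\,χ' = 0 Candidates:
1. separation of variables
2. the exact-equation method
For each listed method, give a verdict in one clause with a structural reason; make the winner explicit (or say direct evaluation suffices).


Technique: no special technique — the slope is a function of z alone, so integrate both sides directly.
- separation of variables: with no unknown in the slope, separating variables is a formality — the equation integrates directly.
- the exact-equation method: with the unknown absent from both coefficients, the cross-partial test holds emptily — nothing for the exact method to work on.


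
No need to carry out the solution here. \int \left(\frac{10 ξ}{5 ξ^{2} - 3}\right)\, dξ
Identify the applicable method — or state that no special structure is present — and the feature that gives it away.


Method: u-substitution — set u = 5 ξ^{2} - 3: a constant multiple of its derivative, namely 10 ξ, is present as a factor once the integrand is collected, so the du is sitting there waiting.


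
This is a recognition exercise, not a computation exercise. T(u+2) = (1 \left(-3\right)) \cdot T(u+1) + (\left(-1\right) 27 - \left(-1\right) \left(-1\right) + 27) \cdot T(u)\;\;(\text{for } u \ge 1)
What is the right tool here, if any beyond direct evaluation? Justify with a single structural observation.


Best approach: the characteristic-root method — every coefficient is a fixed number and the forcing is zero — substitute r^u and read off the root equation.


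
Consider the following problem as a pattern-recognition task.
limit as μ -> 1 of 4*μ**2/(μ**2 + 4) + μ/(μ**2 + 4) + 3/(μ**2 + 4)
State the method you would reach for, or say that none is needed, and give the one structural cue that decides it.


Method: no special technique — the function is continuous at 1; evaluation is itself the limit, no machinery required.


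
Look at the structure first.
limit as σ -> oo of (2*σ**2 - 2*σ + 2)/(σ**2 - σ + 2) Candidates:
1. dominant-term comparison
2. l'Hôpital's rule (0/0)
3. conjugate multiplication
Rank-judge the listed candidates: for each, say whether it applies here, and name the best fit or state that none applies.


Technique: dominant-term comparison — growth-rate triage: the leading powers of σ decide the limit, everything else is noise.
- dominant-term comparison: applies; the problem has the shape this method handles.
- l'Hôpital's rule (0/0): no 0/0 form appears: written as one quotient, top and bottom both grow without bound, and the ratio is decided by their leading terms.
- conjugate multiplication: the conjugate move applies to radical differences, which this is not.


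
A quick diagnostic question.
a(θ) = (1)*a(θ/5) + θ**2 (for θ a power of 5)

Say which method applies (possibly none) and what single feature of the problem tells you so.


Method: the master substitution — the call at θ/5 makes this multiplicative recursion; the master-style substitution converts it to additive.


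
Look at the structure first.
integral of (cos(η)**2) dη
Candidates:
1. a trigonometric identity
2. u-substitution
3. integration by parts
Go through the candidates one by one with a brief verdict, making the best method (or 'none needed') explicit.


Verdict: a trigonometric identity — cos(η)**2 calls for power reduction: rewrite via double angles before any antiderivative is attempted.
- a trigonometric identity — applies; the problem has the shape this method handles.
- u-substitution — no subexpression of the integrand serves as a whole-integral substitution inner — individual terms may offer their own, but none carries its derivative as a factor of the full integrand; a working change of variable would have to be constructed from outside the expression.
- integration by parts — not the fit here: there is no polynomial factor to ladder down — parts can still close the trigonometric product by recursion, though the identity rewrite is the direct route.


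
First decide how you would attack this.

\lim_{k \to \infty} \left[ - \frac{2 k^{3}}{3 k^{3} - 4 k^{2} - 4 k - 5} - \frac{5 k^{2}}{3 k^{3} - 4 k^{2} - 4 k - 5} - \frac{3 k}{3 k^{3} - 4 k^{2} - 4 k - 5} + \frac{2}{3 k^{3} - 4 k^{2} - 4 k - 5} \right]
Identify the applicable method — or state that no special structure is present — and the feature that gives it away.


Diagnosis: dominant-term comparison — divide by the highest power of k present: lower-order terms vanish and the dominant ratio remains. Viewed as a single quotient this is an ∞/∞ form — an at-infinity application of l'Hôpital's rule would also resolve it; comparing leading growth reads the answer without differentiating.


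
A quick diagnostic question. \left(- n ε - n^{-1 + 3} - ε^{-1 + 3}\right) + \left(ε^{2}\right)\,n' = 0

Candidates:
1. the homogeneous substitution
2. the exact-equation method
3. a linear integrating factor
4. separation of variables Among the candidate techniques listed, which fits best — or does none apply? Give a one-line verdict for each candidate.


Technique: the homogeneous substitution — scaling ε and n together leaves the slope fixed — it depends only on n/ε, so substitute the ratio.
- the homogeneous substitution — yes, a natural case for it.
- the exact-equation method: the mixed-partials test fails on this split — it is not an exact differential as presented.
- a linear integrating factor — a nonlinear term in the unknown puts this outside the integrating-factor template.
- separation of variables — no division isolates the independent variable from the unknown.


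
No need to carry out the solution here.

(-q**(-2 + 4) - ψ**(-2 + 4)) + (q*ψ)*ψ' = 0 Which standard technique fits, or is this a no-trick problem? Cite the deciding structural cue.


Verdict: the homogeneous substitution — the slope's numerator and denominator share total degree; set v = ψ/q and the equation drops to separable form. A Bernoulli substitution is a fair alternative on this equation directly; the homogeneous reading takes it as given.


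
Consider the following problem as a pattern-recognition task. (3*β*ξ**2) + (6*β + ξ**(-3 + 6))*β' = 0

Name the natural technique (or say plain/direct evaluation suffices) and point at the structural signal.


Verdict: the exact-equation method — equality of cross partials is the green light — assemble the potential function term by term.


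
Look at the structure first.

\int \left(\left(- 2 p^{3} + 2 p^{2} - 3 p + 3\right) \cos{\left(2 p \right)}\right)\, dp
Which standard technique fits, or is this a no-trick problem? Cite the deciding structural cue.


Diagnosis: integration by parts — the integrand splits as - 2 p^{3} + 2 p^{2} - 3 p + 3 times \cos{\left(2 p \right)} — repeatedly differentiating the polynomial part kills it, which is the parts ladder.


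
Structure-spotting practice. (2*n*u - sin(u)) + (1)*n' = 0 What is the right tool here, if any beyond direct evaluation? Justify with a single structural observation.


Technique: a linear integrating factor — linear in the unknown with genuine forcing: multiply through by the exponential of the integrated coefficient and the left side closes into one derivative.


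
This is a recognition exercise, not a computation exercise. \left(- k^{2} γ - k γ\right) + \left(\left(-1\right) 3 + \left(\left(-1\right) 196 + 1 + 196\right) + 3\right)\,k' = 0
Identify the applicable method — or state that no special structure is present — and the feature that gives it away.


Diagnosis: separation of variables — all dependence on the two variables factors apart, the defining separable shape. Rearranged, this also fits the Bernoulli template directly; separation reads the product structure as given.


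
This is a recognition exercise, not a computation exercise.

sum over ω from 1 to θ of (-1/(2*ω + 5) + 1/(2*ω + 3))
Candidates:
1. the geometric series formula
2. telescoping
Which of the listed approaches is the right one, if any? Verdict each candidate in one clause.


Best approach: telescoping — the generic term is a one-step difference of 1/(2*ω + 3), so partial sums shortcut to endpoint evaluation.
- the geometric series formula — consecutive terms are not related by a fixed multiplier.
- telescoping: applicable, and directly so.


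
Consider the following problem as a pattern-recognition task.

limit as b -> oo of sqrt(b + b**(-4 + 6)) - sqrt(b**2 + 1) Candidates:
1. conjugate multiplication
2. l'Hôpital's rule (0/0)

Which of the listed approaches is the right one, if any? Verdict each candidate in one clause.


Verdict: conjugate multiplication — the difference sqrt(b + b**(-4 + 6)) - sqrt(b**2 + 1) is an ∞ − ∞ stalemate; its conjugate partner breaks the tie.
- conjugate multiplication — yes, a natural case for it.
- l'Hôpital's rule (0/0) — substitution produces ∞ − ∞ rather than a vanishing quotient; the rule needs a 0/0 ratio to act on.


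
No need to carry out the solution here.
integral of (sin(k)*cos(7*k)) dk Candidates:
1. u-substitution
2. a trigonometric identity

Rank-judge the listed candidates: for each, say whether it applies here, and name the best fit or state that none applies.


Verdict: a trigonometric identity — mixed-frequency products such as sin(k)*cos(7*k) are designed for the product-to-sum formula.
- u-substitution — no subexpression of the integrand pairs with its own derivative as a factor — individual terms may offer their own substitutions, but any change of variable covering the whole integral would have to be constructed from outside the expression.
- a trigonometric identity: a fit — the right tool for this form.
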